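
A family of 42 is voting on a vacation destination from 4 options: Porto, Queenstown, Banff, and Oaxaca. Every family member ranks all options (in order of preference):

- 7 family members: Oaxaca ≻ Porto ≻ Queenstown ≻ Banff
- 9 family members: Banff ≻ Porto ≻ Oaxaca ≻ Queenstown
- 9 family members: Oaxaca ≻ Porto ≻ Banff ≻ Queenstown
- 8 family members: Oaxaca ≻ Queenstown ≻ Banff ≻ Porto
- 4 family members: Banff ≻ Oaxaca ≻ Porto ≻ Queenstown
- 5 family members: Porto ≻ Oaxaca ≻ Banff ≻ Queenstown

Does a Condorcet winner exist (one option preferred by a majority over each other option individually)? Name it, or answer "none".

Oaxaca vs Porto: 28–14 for Oaxaca.
Oaxaca vs Queenstown: 42–0 for Oaxaca.
Oaxaca vs Banff: 29–13 for Oaxaca.
Oaxaca beats every other option head-to-head.

Oaxaca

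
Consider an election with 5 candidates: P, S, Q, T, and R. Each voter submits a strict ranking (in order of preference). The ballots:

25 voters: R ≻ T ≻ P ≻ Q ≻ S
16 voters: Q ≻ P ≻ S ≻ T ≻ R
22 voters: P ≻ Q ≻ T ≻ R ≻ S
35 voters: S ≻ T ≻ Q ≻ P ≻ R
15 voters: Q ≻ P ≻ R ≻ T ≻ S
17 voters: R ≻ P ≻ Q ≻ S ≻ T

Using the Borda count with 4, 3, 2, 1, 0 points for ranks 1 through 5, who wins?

Q

P: 25·2 + 16·3 + 22·4 + 35·1 + 15·3 + 17·3 = 317
S: 25·0 + 16·2 + 22·0 + 35·4 + 15·0 + 17·1 = 189
Q: 25·1 + 16·4 + 22·3 + 35·2 + 15·4 + 17·2 = 319
T: 25·3 + 16·1 + 22·2 + 35·3 + 15·1 + 17·0 = 255
R: 25·4 + 16·0 + 22·1 + 35·0 + 15·2 + 17·4 = 220
Q has the highest Borda score (319).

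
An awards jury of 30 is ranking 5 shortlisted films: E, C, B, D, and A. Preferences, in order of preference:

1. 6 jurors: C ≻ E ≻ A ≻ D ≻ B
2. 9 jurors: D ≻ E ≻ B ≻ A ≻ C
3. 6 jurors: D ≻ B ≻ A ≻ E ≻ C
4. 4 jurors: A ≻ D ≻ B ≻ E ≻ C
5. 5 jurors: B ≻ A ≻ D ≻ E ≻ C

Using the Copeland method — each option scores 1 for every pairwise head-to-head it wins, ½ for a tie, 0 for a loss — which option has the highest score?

E: beats C; ties B and A; loses to D → score 2.
C: loses to E, B, D, and A → score 0.
B: beats C and A; ties E; loses to D → score 2.5.
D: beats E, C, and B; ties A → score 3.5.
A: beats C; ties E and D; loses to B → score 2.
D has the best pairwise record.

D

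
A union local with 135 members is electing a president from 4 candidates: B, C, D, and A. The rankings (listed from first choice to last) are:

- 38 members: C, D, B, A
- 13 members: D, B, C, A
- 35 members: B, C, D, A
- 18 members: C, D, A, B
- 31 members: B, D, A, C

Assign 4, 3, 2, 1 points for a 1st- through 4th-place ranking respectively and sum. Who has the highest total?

B

B: 38·2 + 13·3 + 35·4 + 18·1 + 31·4 = 397
C: 38·4 + 13·2 + 35·3 + 18·4 + 31·1 = 386
D: 38·3 + 13·4 + 35·2 + 18·3 + 31·3 = 383
A: 38·1 + 13·1 + 35·1 + 18·2 + 31·2 = 184
B has the highest Borda score (397).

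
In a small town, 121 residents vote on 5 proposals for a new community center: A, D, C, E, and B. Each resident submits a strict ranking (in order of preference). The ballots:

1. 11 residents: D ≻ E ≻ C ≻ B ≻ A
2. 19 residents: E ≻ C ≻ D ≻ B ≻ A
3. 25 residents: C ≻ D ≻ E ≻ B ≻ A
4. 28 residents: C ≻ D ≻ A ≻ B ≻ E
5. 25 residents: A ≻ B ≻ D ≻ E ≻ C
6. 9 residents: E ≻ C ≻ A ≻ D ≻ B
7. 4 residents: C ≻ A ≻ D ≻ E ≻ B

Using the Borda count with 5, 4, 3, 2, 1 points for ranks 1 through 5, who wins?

C

A: 11·1 + 19·1 + 25·1 + 28·3 + 25·5 + 9·3 + 4·4 = 307
D: 11·5 + 19·3 + 25·4 + 28·4 + 25·3 + 9·2 + 4·3 = 429
C: 11·3 + 19·4 + 25·5 + 28·5 + 25·1 + 9·4 + 4·5 = 455
E: 11·4 + 19·5 + 25·3 + 28·1 + 25·2 + 9·5 + 4·2 = 345
B: 11·2 + 19·2 + 25·2 + 28·2 + 25·4 + 9·1 + 4·1 = 279
C has the highest Borda score (455).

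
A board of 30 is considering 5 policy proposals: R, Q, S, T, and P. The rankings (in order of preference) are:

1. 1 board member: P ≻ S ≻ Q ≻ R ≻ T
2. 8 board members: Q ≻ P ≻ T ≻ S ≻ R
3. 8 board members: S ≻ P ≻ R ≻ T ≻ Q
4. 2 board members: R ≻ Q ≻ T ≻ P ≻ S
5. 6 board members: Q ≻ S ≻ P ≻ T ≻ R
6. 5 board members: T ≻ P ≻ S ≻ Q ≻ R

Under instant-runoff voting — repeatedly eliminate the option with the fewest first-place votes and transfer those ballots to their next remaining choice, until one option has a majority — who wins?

Q

Round 1: R 2, Q 14, S 8, T 5, P 1. Eliminate P.
Round 2: R 2, Q 14, S 9, T 5. Eliminate R.
Round 3: Q 16, S 9, T 5. Q has a majority.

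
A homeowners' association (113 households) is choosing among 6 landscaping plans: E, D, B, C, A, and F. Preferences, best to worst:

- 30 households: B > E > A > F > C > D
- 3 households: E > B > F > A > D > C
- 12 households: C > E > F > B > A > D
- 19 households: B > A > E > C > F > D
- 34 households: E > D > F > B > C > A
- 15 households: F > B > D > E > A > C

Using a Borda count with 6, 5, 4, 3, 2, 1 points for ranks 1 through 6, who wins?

E

E: 30·5 + 3·6 + 12·5 + 19·4 + 34·6 + 15·3 = 553
D: 30·1 + 3·2 + 12·1 + 19·1 + 34·5 + 15·4 = 297
B: 30·6 + 3·5 + 12·3 + 19·6 + 34·3 + 15·5 = 522
C: 30·2 + 3·1 + 12·6 + 19·3 + 34·2 + 15·1 = 275
A: 30·4 + 3·3 + 12·2 + 19·5 + 34·1 + 15·2 = 312
F: 30·3 + 3·4 + 12·4 + 19·2 + 34·4 + 15·6 = 414
E has the highest Borda score (553).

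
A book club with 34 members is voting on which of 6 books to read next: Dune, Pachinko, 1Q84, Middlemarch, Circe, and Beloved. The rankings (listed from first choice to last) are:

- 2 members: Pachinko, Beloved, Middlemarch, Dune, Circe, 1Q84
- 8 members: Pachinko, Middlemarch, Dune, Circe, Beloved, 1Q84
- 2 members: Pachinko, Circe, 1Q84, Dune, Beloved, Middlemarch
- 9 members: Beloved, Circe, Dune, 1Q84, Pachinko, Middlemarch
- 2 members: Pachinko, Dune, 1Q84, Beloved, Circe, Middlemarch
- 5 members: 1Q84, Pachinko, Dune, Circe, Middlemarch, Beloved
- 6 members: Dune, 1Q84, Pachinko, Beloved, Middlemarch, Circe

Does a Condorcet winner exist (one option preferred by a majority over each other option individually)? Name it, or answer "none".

Checking pairwise contests:
Pachinko beats Dune 19–15.
1Q84 beats Pachinko 20–14.
Dune beats 1Q84 27–7.
Dune beats Middlemarch 24–10.
Dune beats Circe 23–11.
Dune beats Beloved 23–11.
Every option loses at least one head-to-head, so there is no Condorcet winner.

none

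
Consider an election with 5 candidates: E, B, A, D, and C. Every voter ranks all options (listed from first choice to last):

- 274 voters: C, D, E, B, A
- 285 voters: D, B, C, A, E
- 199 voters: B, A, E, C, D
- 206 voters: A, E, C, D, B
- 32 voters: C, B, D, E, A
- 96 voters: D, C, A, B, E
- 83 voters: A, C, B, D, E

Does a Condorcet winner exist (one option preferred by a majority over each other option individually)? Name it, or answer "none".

C vs E: 770–405 for C.
C vs B: 691–484 for C.
C vs A: 687–488 for C.
C vs D: 794–381 for C.
C beats every other option head-to-head.

C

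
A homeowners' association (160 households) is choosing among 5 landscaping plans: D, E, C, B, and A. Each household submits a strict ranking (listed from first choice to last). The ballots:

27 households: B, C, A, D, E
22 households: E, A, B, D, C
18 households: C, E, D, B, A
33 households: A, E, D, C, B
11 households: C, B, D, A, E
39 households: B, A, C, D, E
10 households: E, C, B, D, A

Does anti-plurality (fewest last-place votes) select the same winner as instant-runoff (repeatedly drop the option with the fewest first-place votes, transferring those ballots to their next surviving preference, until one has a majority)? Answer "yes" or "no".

no

Anti-plurality — last-place votes: D 0, E 77, C 22, B 33, A 28. Winner: D.
Instant-runoff — R1 D 0, E 32, C 29, B 66, A 33 (D out); R2 E 32, C 29, B 66, A 33 (C out); R3 E 50, B 77, A 33 (A out); R4 E 83, B 77 (E winner). Winner: E.
The two methods disagree.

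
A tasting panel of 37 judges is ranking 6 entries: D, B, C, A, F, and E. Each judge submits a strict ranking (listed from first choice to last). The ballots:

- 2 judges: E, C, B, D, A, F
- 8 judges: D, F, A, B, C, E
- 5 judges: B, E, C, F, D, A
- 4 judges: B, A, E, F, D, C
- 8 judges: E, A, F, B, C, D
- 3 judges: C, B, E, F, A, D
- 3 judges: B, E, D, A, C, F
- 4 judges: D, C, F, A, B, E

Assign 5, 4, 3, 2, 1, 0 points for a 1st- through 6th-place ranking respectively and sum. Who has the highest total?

B

D: 2·2 + 8·5 + 5·1 + 4·1 + 8·0 + 3·0 + 3·3 + 4·5 = 82
B: 2·3 + 8·2 + 5·5 + 4·5 + 8·2 + 3·4 + 3·5 + 4·1 = 114
C: 2·4 + 8·1 + 5·3 + 4·0 + 8·1 + 3·5 + 3·1 + 4·4 = 73
A: 2·1 + 8·3 + 5·0 + 4·4 + 8·4 + 3·1 + 3·2 + 4·2 = 91
F: 2·0 + 8·4 + 5·2 + 4·2 + 8·3 + 3·2 + 3·0 + 4·3 = 92
E: 2·5 + 8·0 + 5·4 + 4·3 + 8·5 + 3·3 + 3·4 + 4·0 = 103
B has the highest Borda score (114).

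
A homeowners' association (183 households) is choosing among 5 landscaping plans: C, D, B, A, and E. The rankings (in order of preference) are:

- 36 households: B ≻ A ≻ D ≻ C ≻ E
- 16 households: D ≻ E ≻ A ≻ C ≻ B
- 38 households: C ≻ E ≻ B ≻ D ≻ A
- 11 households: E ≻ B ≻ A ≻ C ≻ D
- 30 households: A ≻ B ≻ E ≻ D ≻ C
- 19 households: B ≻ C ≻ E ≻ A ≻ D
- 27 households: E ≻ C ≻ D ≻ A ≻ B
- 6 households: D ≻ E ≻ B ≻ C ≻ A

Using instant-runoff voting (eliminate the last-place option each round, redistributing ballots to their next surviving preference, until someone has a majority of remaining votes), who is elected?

Round 1: C 38, D 22, B 55, A 30, E 38. Eliminate D.
Round 2: C 38, B 55, A 30, E 60. Eliminate A.
Round 3: C 38, B 85, E 60. Eliminate C.
Round 4: B 85, E 98. E has a majority.

E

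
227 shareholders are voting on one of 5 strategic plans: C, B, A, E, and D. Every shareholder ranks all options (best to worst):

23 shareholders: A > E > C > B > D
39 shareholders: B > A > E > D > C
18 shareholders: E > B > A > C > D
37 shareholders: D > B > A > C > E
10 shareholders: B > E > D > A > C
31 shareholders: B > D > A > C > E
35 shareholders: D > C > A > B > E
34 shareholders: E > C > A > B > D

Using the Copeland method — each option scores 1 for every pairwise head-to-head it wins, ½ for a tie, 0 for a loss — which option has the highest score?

C: loses to B, A, E, and D → score 0.
B: beats C, A, E, and D → score 4.
A: beats C, E, and D; loses to B → score 3.
E: beats C and D; loses to B and A → score 2.
D: beats C; loses to B, A, and E → score 1.
B has the best pairwise record.

B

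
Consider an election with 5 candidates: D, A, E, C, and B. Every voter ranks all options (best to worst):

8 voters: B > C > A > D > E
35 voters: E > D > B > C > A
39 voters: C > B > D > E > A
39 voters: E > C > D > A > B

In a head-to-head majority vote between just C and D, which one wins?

Voters preferring C to D: 86; preferring D to C: 35.
C wins the head-to-head.

C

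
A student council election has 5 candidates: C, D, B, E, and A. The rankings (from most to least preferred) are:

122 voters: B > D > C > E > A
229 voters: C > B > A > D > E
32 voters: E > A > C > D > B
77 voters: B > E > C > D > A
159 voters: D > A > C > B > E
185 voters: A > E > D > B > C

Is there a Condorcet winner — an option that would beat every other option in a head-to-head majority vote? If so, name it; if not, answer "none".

none

Checking pairwise contests:
D beats C 466–338.
B beats D 428–376.
C beats B 420–384.
C beats E 510–294.
C beats A 428–376.
Every option loses at least one head-to-head, so there is no Condorcet winner.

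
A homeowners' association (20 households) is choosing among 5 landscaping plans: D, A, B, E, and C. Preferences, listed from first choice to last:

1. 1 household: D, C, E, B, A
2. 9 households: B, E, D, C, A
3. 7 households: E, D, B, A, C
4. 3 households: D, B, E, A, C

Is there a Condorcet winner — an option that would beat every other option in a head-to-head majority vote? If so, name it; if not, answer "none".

none

Checking pairwise contests:
E beats D 16–4.
D beats A 20–0.
D beats B 11–9.
B beats E 12–8.
D beats C 20–0.
Every option loses at least one head-to-head, so there is no Condorcet winner.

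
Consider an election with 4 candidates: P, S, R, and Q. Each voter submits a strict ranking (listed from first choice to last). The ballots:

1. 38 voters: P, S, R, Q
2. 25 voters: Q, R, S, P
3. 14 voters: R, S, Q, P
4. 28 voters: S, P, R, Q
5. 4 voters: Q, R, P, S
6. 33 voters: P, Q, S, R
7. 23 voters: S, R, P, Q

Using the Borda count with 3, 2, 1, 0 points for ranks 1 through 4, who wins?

P: 38·3 + 25·0 + 14·0 + 28·2 + 4·1 + 33·3 + 23·1 = 296
S: 38·2 + 25·1 + 14·2 + 28·3 + 4·0 + 33·1 + 23·3 = 315
R: 38·1 + 25·2 + 14·3 + 28·1 + 4·2 + 33·0 + 23·2 = 212
Q: 38·0 + 25·3 + 14·1 + 28·0 + 4·3 + 33·2 + 23·0 = 167
S has the highest Borda score (315).

S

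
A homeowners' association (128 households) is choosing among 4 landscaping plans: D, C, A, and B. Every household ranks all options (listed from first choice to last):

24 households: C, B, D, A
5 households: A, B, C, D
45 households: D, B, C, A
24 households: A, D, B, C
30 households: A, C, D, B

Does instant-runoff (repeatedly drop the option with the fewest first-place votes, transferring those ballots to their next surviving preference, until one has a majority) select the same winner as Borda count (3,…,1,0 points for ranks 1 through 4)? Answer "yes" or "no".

Instant-runoff — R1 D 45, C 24, A 59, B 0 (B out); R2 D 45, C 24, A 59 (C out); R3 D 69, A 59 (D winner). Winner: D.
Borda — scores: D 237, C 182, A 177, B 172. Winner: D.
The two methods agree.

yes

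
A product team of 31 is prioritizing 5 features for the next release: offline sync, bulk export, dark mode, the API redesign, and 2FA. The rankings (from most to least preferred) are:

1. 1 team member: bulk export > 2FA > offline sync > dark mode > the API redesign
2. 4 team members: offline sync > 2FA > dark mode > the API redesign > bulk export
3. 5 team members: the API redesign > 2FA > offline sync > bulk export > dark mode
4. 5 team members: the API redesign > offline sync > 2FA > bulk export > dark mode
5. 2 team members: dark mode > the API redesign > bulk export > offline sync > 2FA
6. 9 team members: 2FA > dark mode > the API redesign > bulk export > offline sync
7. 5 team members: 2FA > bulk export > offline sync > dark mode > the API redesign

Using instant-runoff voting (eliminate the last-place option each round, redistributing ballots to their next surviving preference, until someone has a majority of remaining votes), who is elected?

Round 1: offline sync 4, bulk export 1, dark mode 2, the API redesign 10, 2FA 14. Eliminate bulk export.
Round 2: offline sync 4, dark mode 2, the API redesign 10, 2FA 15. Eliminate dark mode.
Round 3: offline sync 4, the API redesign 12, 2FA 15. Eliminate offline sync.
Round 4: the API redesign 12, 2FA 19. 2FA has a majority.

2FA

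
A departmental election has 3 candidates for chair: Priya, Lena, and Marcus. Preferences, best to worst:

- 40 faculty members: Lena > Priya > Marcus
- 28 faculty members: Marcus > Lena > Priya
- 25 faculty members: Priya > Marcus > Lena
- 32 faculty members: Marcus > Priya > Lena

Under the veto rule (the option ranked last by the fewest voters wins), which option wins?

Last-place votes: Priya 28, Lena 57, Marcus 40.
Priya is ranked last by the fewest voters, so Priya wins.

Priya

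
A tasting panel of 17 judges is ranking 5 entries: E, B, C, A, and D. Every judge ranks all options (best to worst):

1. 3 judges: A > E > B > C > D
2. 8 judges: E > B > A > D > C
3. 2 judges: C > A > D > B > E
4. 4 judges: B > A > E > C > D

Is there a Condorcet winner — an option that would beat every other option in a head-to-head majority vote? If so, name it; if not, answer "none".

none

Checking pairwise contests:
A beats E 9–8.
E beats B 11–6.
E beats C 15–2.
B beats A 12–5.
E beats D 15–2.
Every option loses at least one head-to-head, so there is no Condorcet winner.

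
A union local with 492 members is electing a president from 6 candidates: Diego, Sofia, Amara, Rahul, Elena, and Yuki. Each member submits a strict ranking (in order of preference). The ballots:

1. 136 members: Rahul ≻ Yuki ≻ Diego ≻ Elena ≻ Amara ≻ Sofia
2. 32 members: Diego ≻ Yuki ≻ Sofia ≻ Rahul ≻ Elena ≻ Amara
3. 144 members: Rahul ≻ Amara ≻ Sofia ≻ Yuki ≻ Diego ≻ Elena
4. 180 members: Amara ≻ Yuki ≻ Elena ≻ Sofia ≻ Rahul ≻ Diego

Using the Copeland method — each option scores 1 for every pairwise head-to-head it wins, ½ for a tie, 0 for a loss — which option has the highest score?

Diego: beats Elena; loses to Sofia, Amara, Rahul, and Yuki → score 1.
Sofia: beats Diego; loses to Amara, Rahul, Elena, and Yuki → score 1.
Amara: beats Diego, Sofia, Elena, and Yuki; loses to Rahul → score 4.
Rahul: beats Diego, Sofia, Amara, Elena, and Yuki → score 5.
Elena: beats Sofia; loses to Diego, Amara, Rahul, and Yuki → score 1.
Yuki: beats Diego, Sofia, and Elena; loses to Amara and Rahul → score 3.
Rahul has the best pairwise record.

Rahul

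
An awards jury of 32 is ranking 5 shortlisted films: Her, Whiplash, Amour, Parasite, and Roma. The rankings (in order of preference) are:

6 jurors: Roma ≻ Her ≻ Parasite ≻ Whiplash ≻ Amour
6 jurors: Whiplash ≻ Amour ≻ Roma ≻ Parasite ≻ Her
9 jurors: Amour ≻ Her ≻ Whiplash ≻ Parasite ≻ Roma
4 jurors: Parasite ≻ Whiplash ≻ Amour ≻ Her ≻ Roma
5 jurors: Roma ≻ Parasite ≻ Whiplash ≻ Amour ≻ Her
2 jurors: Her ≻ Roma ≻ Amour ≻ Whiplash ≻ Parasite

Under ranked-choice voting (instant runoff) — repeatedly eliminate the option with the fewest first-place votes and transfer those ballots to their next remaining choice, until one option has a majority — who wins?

Round 1: Her 2, Whiplash 6, Amour 9, Parasite 4, Roma 11. Eliminate Her.
Round 2: Whiplash 6, Amour 9, Parasite 4, Roma 13. Eliminate Parasite.
Round 3: Whiplash 10, Amour 9, Roma 13. Eliminate Amour.
Round 4: Whiplash 19, Roma 13. Whiplash has a majority.

Whiplash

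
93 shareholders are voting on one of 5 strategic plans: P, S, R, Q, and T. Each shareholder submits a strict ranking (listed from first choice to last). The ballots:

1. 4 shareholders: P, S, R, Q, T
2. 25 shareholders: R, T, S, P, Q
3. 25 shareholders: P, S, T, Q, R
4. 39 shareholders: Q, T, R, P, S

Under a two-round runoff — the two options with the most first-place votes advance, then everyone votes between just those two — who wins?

Round 1 first-place votes: P 29, S 0, R 25, Q 39, T 0.
Q and P advance.
Runoff: Q is preferred to P by 39 voters; P by 54.
P wins the runoff.

P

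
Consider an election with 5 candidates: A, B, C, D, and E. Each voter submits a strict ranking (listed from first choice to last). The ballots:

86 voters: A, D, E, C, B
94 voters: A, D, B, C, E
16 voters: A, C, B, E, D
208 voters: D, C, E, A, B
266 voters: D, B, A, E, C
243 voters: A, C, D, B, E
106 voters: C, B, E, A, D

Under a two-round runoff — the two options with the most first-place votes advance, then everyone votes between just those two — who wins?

A

Round 1 first-place votes: A 439, B 0, C 106, D 474, E 0.
D and A advance.
Runoff: D is preferred to A by 474 voters; A by 545.
A wins the runoff.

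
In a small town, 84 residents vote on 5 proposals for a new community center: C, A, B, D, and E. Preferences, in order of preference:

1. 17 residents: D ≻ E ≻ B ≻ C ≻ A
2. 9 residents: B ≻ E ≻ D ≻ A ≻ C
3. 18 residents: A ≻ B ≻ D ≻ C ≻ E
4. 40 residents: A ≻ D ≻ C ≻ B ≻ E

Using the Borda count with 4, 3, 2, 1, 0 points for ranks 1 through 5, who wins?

D

C: 17·1 + 9·0 + 18·1 + 40·2 = 115
A: 17·0 + 9·1 + 18·4 + 40·4 = 241
B: 17·2 + 9·4 + 18·3 + 40·1 = 164
D: 17·4 + 9·2 + 18·2 + 40·3 = 242
E: 17·3 + 9·3 + 18·0 + 40·0 = 78
D has the highest Borda score (242).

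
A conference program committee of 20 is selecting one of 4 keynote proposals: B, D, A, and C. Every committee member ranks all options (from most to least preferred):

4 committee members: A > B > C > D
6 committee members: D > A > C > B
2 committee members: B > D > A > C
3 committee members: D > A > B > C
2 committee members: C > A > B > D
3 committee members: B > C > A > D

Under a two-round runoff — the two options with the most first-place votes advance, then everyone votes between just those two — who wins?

Round 1 first-place votes: B 5, D 9, A 4, C 2.
D and B advance.
Runoff: D is preferred to B by 9 voters; B by 11.
B wins the runoff.

B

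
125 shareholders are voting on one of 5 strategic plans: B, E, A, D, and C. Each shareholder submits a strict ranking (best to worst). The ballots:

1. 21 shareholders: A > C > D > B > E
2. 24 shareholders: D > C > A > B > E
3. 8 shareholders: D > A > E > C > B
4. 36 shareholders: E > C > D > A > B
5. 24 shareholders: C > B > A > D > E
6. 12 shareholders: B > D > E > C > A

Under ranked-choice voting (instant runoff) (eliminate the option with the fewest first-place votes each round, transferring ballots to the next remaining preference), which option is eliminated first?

B

Round 1: B 12, E 36, A 21, D 32, C 24. Eliminate B.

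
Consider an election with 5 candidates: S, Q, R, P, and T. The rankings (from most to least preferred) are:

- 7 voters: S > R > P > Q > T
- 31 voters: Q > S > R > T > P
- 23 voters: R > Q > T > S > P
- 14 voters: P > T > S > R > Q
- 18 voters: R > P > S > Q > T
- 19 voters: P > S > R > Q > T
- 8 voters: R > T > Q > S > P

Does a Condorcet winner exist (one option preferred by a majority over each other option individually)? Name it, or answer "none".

Checking pairwise contests:
Q beats S 62–58.
R beats Q 89–31.
S beats R 71–49.
S beats P 69–51.
S beats T 75–45.
Every option loses at least one head-to-head, so there is no Condorcet winner.

none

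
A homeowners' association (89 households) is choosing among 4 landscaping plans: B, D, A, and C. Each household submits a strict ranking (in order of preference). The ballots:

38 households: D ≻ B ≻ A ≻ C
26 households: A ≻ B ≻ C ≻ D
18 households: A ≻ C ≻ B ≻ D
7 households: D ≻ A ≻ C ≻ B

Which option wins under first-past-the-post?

First-place votes: B 0, D 45, A 44, C 0.
D has the most first-place votes.

D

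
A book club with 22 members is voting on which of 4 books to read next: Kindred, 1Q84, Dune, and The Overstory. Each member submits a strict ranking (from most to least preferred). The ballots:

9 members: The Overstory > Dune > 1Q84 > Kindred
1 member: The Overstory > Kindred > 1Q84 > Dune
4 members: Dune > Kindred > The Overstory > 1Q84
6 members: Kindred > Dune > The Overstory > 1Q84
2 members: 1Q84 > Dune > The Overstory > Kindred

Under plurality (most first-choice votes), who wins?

First-place votes: Kindred 6, 1Q84 2, Dune 4, The Overstory 10.
The Overstory has the most first-place votes.

The Overstory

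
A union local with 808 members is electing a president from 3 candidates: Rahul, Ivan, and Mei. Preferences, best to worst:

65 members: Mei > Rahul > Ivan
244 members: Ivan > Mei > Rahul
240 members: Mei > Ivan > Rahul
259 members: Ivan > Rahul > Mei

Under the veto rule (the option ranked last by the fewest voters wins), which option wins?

Last-place votes: Rahul 484, Ivan 65, Mei 259.
Ivan is ranked last by the fewest voters, so Ivan wins.

Ivan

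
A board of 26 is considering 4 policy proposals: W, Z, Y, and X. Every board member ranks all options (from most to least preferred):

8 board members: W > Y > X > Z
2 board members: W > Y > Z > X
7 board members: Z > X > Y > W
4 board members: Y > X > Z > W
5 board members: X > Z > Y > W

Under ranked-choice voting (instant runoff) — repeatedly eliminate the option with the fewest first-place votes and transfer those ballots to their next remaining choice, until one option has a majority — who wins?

Round 1: W 10, Z 7, Y 4, X 5. Eliminate Y.
Round 2: W 10, Z 7, X 9. Eliminate Z.
Round 3: W 10, X 16. X has a majority.

X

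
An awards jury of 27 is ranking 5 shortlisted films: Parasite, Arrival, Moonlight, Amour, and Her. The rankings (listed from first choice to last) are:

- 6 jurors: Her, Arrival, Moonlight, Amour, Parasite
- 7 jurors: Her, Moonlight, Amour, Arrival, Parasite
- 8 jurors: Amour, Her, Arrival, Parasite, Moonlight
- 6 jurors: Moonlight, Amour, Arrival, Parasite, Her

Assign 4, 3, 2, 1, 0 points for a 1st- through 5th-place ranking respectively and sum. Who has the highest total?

Her

Parasite: 6·0 + 7·0 + 8·1 + 6·1 = 14
Arrival: 6·3 + 7·1 + 8·2 + 6·2 = 53
Moonlight: 6·2 + 7·3 + 8·0 + 6·4 = 57
Amour: 6·1 + 7·2 + 8·4 + 6·3 = 70
Her: 6·4 + 7·4 + 8·3 + 6·0 = 76
Her has the highest Borda score (76).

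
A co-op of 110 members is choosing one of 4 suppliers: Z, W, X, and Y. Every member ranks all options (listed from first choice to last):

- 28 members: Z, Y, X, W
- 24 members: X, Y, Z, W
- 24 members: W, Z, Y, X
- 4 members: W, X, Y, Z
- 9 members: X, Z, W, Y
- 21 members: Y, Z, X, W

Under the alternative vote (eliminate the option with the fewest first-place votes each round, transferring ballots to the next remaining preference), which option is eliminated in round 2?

W

Round 1: Z 28, W 28, X 33, Y 21. Eliminate Y.
Round 2: Z 49, W 28, X 33. Eliminate W.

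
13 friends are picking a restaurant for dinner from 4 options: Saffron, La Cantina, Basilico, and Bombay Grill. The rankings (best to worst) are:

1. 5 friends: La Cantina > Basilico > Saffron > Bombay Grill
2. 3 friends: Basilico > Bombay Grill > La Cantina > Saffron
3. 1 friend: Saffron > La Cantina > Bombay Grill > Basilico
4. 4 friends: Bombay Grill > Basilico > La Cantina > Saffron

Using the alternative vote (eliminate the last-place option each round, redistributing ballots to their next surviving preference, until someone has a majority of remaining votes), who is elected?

Round 1: Saffron 1, La Cantina 5, Basilico 3, Bombay Grill 4. Eliminate Saffron.
Round 2: La Cantina 6, Basilico 3, Bombay Grill 4. Eliminate Basilico.
Round 3: La Cantina 6, Bombay Grill 7. Bombay Grill has a majority.

Bombay Grill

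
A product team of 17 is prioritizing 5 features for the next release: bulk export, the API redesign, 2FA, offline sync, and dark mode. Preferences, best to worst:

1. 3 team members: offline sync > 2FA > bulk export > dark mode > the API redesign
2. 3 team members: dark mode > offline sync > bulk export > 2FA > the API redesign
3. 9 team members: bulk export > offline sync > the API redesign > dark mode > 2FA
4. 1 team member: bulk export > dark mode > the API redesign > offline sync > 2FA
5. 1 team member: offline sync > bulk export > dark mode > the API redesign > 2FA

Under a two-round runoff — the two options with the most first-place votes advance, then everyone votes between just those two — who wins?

Round 1 first-place votes: bulk export 10, the API redesign 0, 2FA 0, offline sync 4, dark mode 3.
bulk export and offline sync advance.
Runoff: bulk export is preferred to offline sync by 10 voters; offline sync by 7.
bulk export wins the runoff.

bulk export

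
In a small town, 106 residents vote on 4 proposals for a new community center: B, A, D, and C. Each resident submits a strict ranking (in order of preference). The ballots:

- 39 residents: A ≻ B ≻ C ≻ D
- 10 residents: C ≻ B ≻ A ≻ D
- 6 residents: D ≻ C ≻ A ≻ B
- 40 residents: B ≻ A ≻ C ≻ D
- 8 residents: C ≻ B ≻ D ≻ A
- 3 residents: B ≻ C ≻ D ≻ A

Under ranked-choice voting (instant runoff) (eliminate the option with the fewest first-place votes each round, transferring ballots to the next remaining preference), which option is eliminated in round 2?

Round 1: B 43, A 39, D 6, C 18. Eliminate D.
Round 2: B 43, A 39, C 24. Eliminate C.

C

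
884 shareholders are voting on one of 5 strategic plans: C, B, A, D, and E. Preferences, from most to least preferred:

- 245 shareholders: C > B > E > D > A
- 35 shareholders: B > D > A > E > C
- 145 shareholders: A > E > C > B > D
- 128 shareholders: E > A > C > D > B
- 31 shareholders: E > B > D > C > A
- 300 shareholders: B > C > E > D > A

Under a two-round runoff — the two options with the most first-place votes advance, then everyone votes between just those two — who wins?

Round 1 first-place votes: C 245, B 335, A 145, D 0, E 159.
B and C advance.
Runoff: B is preferred to C by 366 voters; C by 518.
C wins the runoff.

C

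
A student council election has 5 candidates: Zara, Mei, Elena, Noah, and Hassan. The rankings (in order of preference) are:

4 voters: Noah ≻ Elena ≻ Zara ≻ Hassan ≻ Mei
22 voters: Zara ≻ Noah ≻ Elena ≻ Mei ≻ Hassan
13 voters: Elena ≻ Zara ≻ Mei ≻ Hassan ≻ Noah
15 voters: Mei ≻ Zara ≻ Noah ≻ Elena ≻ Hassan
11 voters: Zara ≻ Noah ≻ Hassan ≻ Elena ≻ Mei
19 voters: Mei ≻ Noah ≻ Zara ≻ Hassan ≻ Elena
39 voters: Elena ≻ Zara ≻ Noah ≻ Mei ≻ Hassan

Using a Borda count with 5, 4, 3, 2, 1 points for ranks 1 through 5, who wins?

Zara: 4·3 + 22·5 + 13·4 + 15·4 + 11·5 + 19·3 + 39·4 = 502
Mei: 4·1 + 22·2 + 13·3 + 15·5 + 11·1 + 19·5 + 39·2 = 346
Elena: 4·4 + 22·3 + 13·5 + 15·2 + 11·2 + 19·1 + 39·5 = 413
Noah: 4·5 + 22·4 + 13·1 + 15·3 + 11·4 + 19·4 + 39·3 = 403
Hassan: 4·2 + 22·1 + 13·2 + 15·1 + 11·3 + 19·2 + 39·1 = 181
Zara has the highest Borda score (502).

Zara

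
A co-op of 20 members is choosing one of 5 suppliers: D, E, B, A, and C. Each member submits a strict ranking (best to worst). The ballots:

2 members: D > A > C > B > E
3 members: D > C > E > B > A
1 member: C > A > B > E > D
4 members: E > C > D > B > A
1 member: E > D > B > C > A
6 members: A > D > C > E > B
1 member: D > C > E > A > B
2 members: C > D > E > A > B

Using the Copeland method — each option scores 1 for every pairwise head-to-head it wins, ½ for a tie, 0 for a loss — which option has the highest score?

D

D: beats E, B, A, and C → score 4.
E: beats B and A; loses to D and C → score 2.
B: loses to D, E, A, and C → score 0.
A: beats B; loses to D, E, and C → score 1.
C: beats E, B, and A; loses to D → score 3.
D has the best pairwise record.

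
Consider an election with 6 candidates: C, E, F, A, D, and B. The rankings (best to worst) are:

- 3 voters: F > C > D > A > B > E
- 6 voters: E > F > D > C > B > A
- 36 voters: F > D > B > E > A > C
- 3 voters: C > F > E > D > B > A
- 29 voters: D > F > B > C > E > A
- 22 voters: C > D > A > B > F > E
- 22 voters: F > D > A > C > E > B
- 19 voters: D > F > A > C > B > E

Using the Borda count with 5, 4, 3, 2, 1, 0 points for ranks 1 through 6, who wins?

D

C: 3·4 + 6·2 + 36·0 + 3·5 + 29·2 + 22·5 + 22·2 + 19·2 = 289
E: 3·0 + 6·5 + 36·2 + 3·3 + 29·1 + 22·0 + 22·1 + 19·0 = 162
F: 3·5 + 6·4 + 36·5 + 3·4 + 29·4 + 22·1 + 22·5 + 19·4 = 555
A: 3·2 + 6·0 + 36·1 + 3·0 + 29·0 + 22·3 + 22·3 + 19·3 = 231
D: 3·3 + 6·3 + 36·4 + 3·2 + 29·5 + 22·4 + 22·4 + 19·5 = 593
B: 3·1 + 6·1 + 36·3 + 3·1 + 29·3 + 22·2 + 22·0 + 19·1 = 270
D has the highest Borda score (593).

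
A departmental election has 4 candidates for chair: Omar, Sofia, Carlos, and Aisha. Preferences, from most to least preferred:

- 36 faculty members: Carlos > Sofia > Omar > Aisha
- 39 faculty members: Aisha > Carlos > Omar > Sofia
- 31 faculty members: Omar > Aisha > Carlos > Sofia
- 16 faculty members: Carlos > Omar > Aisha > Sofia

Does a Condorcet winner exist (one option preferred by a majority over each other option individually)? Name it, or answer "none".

none

Checking pairwise contests:
Carlos beats Omar 91–31.
Omar beats Sofia 86–36.
Aisha beats Carlos 70–52.
Omar beats Aisha 83–39.
Every option loses at least one head-to-head, so there is no Condorcet winner.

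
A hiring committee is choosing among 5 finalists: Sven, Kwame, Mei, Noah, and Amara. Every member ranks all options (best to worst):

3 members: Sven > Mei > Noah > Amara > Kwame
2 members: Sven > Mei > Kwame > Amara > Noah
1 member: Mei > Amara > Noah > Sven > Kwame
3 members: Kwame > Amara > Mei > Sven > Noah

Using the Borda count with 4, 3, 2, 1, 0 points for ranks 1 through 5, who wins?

Sven: 3·4 + 2·4 + 1·1 + 3·1 = 24
Kwame: 3·0 + 2·2 + 1·0 + 3·4 = 16
Mei: 3·3 + 2·3 + 1·4 + 3·2 = 25
Noah: 3·2 + 2·0 + 1·2 + 3·0 = 8
Amara: 3·1 + 2·1 + 1·3 + 3·3 = 17
Mei has the highest Borda score (25).

Mei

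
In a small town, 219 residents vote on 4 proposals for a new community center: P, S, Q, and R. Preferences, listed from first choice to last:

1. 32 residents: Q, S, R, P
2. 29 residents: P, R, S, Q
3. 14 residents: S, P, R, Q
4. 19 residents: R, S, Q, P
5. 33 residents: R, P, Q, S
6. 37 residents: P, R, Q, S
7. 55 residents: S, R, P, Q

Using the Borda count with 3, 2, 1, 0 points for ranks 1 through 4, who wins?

P: 32·0 + 29·3 + 14·2 + 19·0 + 33·2 + 37·3 + 55·1 = 347
S: 32·2 + 29·1 + 14·3 + 19·2 + 33·0 + 37·0 + 55·3 = 338
Q: 32·3 + 29·0 + 14·0 + 19·1 + 33·1 + 37·1 + 55·0 = 185
R: 32·1 + 29·2 + 14·1 + 19·3 + 33·3 + 37·2 + 55·2 = 444
R has the highest Borda score (444).

R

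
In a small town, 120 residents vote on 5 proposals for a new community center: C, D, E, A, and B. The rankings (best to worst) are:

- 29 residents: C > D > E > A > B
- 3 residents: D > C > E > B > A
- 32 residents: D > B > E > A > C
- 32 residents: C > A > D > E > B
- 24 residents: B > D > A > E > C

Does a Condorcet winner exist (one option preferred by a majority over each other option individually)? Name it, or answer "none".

C vs D: 61–59 for C.
C vs E: 64–56 for C.
C vs A: 64–56 for C.
C vs B: 64–56 for C.
C beats every other option head-to-head.

C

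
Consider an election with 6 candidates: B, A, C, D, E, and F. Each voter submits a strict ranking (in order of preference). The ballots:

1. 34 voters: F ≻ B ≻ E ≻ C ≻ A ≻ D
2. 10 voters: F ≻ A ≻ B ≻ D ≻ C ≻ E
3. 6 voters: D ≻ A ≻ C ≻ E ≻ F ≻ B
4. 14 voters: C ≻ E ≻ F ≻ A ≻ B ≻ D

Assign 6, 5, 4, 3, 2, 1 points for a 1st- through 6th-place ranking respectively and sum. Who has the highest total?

B: 34·5 + 10·4 + 6·1 + 14·2 = 244
A: 34·2 + 10·5 + 6·5 + 14·3 = 190
C: 34·3 + 10·2 + 6·4 + 14·6 = 230
D: 34·1 + 10·3 + 6·6 + 14·1 = 114
E: 34·4 + 10·1 + 6·3 + 14·5 = 234
F: 34·6 + 10·6 + 6·2 + 14·4 = 332
F has the highest Borda score (332).

F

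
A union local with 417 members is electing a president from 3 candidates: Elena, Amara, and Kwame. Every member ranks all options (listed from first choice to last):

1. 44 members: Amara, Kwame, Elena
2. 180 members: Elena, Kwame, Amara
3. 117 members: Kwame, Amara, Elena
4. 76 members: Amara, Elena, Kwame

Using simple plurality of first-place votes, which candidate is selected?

Elena

First-place votes: Elena 180, Amara 120, Kwame 117.
Elena has the most first-place votes.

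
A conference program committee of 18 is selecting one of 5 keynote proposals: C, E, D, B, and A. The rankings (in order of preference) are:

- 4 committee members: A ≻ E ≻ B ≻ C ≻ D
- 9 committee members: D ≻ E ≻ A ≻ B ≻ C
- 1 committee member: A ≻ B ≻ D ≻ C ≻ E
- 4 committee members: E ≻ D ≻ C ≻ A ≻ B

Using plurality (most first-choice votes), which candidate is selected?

D

First-place votes: C 0, E 4, D 9, B 0, A 5.
D has the most first-place votes.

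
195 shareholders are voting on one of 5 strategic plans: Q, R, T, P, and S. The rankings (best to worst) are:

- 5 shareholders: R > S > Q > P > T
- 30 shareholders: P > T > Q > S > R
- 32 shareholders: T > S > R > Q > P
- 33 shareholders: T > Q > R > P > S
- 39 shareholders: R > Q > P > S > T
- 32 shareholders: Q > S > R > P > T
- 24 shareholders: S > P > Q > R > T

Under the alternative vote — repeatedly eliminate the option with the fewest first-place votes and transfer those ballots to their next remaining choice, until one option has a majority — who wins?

Round 1: Q 32, R 44, T 65, P 30, S 24. Eliminate S.
Round 2: Q 32, R 44, T 65, P 54. Eliminate Q.
Round 3: R 76, T 65, P 54. Eliminate P.
Round 4: R 100, T 95. R has a majority.

R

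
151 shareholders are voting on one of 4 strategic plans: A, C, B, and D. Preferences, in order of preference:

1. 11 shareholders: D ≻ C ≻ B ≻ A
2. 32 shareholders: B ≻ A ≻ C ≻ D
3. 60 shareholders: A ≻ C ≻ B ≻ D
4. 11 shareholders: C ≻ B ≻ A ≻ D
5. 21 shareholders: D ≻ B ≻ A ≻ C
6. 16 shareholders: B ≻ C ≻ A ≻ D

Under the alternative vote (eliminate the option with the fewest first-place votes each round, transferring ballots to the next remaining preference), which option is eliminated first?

Round 1: A 60, C 11, B 48, D 32. Eliminate C.

C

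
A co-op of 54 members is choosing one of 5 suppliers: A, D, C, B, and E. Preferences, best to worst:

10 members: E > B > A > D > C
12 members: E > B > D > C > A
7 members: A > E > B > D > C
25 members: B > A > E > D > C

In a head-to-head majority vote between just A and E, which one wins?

Voters preferring A to E: 32; preferring E to A: 22.
A wins the head-to-head.

A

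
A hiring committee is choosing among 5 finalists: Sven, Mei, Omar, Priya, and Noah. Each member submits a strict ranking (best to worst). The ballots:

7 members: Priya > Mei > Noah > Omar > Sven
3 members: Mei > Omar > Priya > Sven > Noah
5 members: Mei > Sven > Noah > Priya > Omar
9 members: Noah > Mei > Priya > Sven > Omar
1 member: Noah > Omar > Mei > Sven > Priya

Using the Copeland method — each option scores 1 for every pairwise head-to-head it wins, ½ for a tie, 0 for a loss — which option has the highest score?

Mei

Sven: beats Omar; loses to Mei, Priya, and Noah → score 1.
Mei: beats Sven, Omar, Priya, and Noah → score 4.
Omar: loses to Sven, Mei, Priya, and Noah → score 0.
Priya: beats Sven and Omar; loses to Mei and Noah → score 2.
Noah: beats Sven, Omar, and Priya; loses to Mei → score 3.
Mei has the best pairwise record.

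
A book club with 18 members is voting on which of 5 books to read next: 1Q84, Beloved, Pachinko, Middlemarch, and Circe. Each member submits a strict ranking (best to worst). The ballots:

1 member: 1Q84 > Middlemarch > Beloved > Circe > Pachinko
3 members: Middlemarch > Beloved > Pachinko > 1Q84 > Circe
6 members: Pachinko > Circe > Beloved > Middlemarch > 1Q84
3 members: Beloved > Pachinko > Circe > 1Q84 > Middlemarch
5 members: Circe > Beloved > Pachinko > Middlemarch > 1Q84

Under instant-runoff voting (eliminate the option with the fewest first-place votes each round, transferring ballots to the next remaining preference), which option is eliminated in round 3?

Middlemarch

Round 1: 1Q84 1, Beloved 3, Pachinko 6, Middlemarch 3, Circe 5. Eliminate 1Q84.
Round 2: Beloved 3, Pachinko 6, Middlemarch 4, Circe 5. Eliminate Beloved.
Round 3: Pachinko 9, Middlemarch 4, Circe 5. Eliminate Middlemarch.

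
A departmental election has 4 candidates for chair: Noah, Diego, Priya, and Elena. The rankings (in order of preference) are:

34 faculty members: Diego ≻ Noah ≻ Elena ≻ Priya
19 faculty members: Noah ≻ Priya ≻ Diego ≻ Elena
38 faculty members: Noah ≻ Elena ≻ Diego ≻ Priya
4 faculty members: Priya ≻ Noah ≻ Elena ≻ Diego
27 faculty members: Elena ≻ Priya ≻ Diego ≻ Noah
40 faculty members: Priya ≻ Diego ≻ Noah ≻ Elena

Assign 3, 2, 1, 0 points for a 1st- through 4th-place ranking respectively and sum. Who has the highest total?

Noah: 34·2 + 19·3 + 38·3 + 4·2 + 27·0 + 40·1 = 287
Diego: 34·3 + 19·1 + 38·1 + 4·0 + 27·1 + 40·2 = 266
Priya: 34·0 + 19·2 + 38·0 + 4·3 + 27·2 + 40·3 = 224
Elena: 34·1 + 19·0 + 38·2 + 4·1 + 27·3 + 40·0 = 195
Noah has the highest Borda score (287).

Noah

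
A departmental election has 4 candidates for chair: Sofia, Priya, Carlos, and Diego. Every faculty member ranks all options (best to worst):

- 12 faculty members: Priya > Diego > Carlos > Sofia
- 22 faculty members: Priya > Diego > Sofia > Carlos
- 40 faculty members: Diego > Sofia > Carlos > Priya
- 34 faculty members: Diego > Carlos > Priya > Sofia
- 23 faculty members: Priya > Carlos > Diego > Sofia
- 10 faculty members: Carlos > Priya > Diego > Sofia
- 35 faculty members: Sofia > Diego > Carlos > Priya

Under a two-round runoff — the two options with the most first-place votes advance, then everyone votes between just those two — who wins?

Diego

Round 1 first-place votes: Sofia 35, Priya 57, Carlos 10, Diego 74.
Diego and Priya advance.
Runoff: Diego is preferred to Priya by 109 voters; Priya by 67.
Diego wins the runoff.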